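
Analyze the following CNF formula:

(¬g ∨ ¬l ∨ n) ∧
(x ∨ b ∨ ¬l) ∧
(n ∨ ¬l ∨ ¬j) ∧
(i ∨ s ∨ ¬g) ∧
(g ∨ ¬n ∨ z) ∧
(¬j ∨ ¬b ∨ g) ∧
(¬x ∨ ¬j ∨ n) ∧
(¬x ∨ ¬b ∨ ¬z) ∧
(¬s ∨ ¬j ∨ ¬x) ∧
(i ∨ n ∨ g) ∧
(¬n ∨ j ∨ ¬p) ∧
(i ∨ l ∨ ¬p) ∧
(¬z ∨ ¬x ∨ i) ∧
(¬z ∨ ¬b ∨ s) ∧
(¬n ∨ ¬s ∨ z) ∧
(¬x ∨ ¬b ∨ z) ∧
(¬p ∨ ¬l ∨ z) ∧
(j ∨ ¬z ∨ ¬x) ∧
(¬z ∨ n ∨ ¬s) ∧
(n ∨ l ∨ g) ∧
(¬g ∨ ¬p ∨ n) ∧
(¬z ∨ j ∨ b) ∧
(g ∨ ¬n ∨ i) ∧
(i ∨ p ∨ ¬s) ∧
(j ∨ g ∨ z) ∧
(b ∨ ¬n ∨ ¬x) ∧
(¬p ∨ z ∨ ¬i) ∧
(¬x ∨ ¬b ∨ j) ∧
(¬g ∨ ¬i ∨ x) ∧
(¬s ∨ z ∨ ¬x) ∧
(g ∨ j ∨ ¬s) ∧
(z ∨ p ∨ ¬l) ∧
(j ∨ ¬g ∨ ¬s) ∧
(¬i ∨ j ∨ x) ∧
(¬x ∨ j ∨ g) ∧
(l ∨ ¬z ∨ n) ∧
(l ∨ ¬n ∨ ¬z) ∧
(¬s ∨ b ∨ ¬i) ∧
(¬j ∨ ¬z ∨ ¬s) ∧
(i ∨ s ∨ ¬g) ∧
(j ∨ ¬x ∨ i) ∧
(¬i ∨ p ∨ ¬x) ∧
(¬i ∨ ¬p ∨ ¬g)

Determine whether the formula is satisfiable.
No

No, the formula is not satisfiable.

No assignment of truth values to the variables can make all 43 clauses true simultaneously.

The formula is UNSAT (unsatisfiable).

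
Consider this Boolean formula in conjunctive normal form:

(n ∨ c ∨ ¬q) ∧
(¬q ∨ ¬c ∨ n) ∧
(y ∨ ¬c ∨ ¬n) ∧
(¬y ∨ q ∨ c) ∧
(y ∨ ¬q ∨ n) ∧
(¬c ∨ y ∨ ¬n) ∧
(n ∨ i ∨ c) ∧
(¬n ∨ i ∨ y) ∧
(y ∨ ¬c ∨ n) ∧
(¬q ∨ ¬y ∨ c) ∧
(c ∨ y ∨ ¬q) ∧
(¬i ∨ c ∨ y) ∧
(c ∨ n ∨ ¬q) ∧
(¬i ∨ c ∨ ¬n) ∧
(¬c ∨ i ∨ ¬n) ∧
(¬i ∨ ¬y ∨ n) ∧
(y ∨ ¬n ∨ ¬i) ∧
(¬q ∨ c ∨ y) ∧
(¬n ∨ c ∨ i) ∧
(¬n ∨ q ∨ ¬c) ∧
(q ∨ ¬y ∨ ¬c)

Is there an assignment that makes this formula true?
Yes

Yes, the formula is satisfiable.

One satisfying assignment is: y=True, q=True, n=True, c=True, i=True

Verification: With this assignment, all 21 clauses evaluate to true.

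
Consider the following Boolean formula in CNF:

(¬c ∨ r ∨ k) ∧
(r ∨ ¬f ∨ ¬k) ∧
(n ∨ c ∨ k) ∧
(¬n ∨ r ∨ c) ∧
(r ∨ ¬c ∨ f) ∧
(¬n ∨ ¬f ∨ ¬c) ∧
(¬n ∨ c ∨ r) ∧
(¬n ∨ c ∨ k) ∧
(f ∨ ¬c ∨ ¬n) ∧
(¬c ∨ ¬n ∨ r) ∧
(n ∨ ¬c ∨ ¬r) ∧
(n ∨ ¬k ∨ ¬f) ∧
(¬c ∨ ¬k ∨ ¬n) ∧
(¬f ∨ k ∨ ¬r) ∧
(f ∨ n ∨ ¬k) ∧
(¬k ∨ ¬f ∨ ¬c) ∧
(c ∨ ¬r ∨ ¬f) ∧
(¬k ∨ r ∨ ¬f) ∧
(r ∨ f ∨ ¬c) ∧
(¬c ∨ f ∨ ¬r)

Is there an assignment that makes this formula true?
Yes

Yes, the formula is satisfiable.

One satisfying assignment is: f=False, r=True, k=True, c=False, n=True

Verification: With this assignment, all 20 clauses evaluate to true.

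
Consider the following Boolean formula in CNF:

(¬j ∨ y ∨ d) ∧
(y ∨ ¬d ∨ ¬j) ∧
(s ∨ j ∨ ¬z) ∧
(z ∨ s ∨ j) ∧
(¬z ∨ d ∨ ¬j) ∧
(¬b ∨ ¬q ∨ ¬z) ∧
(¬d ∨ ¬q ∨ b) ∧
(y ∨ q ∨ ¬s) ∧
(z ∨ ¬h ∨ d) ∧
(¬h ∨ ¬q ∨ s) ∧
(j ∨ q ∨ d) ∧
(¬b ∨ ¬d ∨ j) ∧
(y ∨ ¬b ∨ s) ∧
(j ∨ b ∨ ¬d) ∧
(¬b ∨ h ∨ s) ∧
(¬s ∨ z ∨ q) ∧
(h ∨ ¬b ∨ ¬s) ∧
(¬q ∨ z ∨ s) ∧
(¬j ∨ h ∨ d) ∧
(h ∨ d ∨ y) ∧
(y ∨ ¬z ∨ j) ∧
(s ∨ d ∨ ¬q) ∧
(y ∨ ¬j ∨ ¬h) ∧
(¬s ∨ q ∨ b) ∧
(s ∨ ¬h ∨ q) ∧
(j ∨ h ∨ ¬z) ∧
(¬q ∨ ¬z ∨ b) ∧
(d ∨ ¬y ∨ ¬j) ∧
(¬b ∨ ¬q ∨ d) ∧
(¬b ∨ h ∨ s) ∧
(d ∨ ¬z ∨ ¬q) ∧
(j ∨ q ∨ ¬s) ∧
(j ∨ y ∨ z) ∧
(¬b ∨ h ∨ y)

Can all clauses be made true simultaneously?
Yes

Yes, the formula is satisfiable.

One satisfying assignment is: z=False, d=True, y=True, h=False, b=False, q=False, s=False, j=True

Verification: With this assignment, all 34 clauses evaluate to true.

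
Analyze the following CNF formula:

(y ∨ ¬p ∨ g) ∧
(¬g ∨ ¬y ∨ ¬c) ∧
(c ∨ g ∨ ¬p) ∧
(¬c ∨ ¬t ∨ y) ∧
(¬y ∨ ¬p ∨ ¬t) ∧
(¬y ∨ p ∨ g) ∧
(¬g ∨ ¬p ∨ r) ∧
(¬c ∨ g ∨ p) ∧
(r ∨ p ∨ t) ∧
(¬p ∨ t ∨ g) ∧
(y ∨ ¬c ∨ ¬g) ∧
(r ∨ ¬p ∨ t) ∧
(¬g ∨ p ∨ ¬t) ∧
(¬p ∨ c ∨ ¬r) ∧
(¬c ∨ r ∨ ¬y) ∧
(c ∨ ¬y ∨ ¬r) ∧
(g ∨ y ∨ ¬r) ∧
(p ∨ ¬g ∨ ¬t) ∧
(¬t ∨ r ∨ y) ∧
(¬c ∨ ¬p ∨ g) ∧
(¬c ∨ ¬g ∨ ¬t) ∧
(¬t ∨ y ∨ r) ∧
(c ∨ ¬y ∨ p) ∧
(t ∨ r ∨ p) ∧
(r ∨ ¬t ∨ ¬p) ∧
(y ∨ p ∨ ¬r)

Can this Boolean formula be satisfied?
No

No, the formula is not satisfiable.

No assignment of truth values to the variables can make all 26 clauses true simultaneously.

The formula is UNSAT (unsatisfiable).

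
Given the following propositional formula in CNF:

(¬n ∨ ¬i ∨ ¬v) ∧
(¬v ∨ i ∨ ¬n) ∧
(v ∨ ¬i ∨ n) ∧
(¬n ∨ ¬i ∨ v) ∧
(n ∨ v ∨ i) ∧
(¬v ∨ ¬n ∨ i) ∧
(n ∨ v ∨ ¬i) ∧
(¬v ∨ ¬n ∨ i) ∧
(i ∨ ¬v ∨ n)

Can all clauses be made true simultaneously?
Yes

Yes, the formula is satisfiable.

One satisfying assignment is: v=False, n=True, i=False

Verification: With this assignment, all 9 clauses evaluate to true.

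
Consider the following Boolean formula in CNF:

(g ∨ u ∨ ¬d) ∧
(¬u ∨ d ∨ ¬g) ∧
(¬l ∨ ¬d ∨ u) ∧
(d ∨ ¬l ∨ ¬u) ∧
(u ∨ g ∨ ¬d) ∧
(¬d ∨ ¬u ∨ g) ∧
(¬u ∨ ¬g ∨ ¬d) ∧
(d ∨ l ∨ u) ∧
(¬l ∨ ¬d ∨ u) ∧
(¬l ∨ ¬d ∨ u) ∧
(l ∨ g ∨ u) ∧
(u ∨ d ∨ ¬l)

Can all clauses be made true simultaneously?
Yes

Yes, the formula is satisfiable.

One satisfying assignment is: g=False, u=True, l=False, d=False

Verification: With this assignment, all 12 clauses evaluate to true.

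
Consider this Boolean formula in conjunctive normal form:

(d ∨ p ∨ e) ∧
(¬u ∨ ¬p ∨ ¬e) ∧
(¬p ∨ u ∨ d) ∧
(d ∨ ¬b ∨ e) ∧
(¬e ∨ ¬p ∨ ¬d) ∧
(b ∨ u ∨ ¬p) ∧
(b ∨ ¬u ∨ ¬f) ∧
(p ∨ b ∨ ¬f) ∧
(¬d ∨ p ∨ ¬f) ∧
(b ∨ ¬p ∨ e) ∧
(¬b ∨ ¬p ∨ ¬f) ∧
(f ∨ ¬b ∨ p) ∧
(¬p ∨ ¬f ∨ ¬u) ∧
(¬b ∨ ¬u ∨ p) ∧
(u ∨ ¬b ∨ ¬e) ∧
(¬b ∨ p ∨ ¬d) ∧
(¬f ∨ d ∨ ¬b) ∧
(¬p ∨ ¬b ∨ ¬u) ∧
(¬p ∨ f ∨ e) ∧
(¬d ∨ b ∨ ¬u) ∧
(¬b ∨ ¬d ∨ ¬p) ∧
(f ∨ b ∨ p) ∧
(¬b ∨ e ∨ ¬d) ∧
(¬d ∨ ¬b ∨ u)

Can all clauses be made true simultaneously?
No

No, the formula is not satisfiable.

No assignment of truth values to the variables can make all 24 clauses true simultaneously.

The formula is UNSAT (unsatisfiable).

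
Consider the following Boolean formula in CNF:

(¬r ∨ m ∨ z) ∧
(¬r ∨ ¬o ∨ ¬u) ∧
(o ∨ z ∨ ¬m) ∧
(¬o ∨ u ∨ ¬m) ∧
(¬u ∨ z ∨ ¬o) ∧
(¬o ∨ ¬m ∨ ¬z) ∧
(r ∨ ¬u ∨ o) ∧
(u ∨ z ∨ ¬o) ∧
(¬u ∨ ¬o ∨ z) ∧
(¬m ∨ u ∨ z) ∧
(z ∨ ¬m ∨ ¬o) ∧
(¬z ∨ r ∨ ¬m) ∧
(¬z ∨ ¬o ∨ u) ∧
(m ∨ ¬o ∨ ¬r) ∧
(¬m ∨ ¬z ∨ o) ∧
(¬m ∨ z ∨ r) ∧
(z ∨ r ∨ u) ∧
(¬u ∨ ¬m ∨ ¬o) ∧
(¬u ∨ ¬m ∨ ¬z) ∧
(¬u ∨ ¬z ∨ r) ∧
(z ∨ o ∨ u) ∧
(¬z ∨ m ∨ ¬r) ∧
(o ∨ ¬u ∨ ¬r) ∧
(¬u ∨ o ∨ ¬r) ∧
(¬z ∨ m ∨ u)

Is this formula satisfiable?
No

No, the formula is not satisfiable.

No assignment of truth values to the variables can make all 25 clauses true simultaneously.

The formula is UNSAT (unsatisfiable).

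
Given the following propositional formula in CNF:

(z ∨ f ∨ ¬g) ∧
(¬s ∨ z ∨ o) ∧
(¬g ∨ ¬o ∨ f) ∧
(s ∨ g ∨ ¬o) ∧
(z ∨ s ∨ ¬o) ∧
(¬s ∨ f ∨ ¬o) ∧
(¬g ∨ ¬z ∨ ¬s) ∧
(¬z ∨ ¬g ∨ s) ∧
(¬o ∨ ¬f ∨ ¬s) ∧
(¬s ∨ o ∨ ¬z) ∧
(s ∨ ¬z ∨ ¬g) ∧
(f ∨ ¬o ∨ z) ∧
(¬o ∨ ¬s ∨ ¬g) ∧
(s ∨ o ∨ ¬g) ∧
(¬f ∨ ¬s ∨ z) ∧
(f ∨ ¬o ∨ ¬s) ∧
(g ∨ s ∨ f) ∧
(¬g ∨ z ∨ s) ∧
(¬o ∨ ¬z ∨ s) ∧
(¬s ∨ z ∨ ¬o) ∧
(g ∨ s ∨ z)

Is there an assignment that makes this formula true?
Yes

Yes, the formula is satisfiable.

One satisfying assignment is: o=False, s=False, z=True, g=False, f=True

Verification: With this assignment, all 21 clauses evaluate to true.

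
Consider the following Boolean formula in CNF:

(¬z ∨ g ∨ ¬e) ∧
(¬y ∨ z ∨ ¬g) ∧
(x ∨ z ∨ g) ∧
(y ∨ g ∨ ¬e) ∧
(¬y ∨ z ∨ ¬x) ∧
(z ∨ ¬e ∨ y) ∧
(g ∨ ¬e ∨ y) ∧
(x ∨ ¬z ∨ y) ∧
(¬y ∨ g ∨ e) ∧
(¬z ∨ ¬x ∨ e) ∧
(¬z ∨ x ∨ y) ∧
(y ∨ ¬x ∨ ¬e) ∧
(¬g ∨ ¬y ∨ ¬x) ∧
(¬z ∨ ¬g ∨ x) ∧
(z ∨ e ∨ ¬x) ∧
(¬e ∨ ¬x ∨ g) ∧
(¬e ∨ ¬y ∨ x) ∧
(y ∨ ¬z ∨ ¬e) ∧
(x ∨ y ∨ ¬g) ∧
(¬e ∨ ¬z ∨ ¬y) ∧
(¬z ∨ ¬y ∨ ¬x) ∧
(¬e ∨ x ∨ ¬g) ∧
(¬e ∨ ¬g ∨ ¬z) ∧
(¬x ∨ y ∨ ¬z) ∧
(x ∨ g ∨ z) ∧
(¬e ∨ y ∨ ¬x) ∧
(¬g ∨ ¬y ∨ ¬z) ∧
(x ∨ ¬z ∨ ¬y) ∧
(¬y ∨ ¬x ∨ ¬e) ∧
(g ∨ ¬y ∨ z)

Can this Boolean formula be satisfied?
No

No, the formula is not satisfiable.

No assignment of truth values to the variables can make all 30 clauses true simultaneously.

The formula is UNSAT (unsatisfiable).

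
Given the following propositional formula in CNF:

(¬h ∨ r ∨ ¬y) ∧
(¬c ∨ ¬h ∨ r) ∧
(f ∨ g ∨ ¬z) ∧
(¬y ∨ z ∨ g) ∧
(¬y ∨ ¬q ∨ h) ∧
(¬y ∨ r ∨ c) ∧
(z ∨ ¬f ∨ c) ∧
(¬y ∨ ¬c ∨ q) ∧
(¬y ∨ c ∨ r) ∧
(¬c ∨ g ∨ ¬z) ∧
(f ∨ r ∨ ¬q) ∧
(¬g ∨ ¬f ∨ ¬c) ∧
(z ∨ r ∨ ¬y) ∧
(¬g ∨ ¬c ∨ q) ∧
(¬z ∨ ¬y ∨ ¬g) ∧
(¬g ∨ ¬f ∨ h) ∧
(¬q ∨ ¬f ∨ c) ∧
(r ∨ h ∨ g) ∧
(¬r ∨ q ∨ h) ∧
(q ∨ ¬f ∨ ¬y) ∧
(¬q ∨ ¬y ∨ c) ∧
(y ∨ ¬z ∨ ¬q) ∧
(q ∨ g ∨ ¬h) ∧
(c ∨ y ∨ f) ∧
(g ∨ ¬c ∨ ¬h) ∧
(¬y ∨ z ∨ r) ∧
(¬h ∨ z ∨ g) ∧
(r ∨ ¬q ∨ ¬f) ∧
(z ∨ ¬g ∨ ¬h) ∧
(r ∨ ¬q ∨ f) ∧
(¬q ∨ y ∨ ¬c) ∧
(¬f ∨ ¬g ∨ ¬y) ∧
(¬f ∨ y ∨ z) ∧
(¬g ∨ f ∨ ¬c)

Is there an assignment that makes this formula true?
Yes

Yes, the formula is satisfiable.

One satisfying assignment is: q=False, h=True, r=True, z=True, y=False, g=True, f=True, c=False

Verification: With this assignment, all 34 clauses evaluate to true.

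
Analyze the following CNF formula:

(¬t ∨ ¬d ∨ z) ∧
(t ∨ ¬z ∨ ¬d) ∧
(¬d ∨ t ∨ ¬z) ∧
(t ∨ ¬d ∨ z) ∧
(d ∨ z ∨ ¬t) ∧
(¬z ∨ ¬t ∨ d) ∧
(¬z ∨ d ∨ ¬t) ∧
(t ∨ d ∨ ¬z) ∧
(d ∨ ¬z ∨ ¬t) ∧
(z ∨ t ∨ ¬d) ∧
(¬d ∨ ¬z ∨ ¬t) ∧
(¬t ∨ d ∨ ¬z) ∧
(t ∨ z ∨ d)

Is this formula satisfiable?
No

No, the formula is not satisfiable.

No assignment of truth values to the variables can make all 13 clauses true simultaneously.

The formula is UNSAT (unsatisfiable).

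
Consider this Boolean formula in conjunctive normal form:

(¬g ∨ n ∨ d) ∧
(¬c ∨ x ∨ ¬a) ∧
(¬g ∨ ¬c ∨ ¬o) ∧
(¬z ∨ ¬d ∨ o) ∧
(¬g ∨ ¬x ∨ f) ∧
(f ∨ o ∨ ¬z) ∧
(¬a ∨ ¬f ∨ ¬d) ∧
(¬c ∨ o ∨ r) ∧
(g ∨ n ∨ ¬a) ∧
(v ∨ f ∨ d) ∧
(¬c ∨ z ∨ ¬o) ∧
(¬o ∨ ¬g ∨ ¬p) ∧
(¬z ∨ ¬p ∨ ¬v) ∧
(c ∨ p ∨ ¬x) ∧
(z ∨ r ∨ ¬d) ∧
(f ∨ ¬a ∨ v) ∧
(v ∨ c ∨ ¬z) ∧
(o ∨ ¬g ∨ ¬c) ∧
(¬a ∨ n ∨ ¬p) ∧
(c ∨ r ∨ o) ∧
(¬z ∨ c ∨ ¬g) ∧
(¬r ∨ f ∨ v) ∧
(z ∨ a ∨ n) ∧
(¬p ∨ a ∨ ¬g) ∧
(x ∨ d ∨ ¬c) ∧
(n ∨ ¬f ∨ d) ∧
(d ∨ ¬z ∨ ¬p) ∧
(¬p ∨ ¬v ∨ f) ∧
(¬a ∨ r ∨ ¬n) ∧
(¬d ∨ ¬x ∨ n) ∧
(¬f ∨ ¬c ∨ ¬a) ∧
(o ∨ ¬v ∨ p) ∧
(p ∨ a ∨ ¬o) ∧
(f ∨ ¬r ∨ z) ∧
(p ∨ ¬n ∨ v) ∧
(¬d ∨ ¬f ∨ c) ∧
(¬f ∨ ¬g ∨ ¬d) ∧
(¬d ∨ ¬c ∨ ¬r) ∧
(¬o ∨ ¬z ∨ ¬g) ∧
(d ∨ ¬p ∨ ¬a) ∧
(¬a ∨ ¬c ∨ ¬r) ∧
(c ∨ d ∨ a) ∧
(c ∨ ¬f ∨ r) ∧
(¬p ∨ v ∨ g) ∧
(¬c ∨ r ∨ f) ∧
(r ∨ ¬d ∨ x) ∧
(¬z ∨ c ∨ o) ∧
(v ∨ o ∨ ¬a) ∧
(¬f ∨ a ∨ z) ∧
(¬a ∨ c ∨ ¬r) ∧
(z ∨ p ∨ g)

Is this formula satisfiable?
No

No, the formula is not satisfiable.

No assignment of truth values to the variables can make all 51 clauses true simultaneously.

The formula is UNSAT (unsatisfiable).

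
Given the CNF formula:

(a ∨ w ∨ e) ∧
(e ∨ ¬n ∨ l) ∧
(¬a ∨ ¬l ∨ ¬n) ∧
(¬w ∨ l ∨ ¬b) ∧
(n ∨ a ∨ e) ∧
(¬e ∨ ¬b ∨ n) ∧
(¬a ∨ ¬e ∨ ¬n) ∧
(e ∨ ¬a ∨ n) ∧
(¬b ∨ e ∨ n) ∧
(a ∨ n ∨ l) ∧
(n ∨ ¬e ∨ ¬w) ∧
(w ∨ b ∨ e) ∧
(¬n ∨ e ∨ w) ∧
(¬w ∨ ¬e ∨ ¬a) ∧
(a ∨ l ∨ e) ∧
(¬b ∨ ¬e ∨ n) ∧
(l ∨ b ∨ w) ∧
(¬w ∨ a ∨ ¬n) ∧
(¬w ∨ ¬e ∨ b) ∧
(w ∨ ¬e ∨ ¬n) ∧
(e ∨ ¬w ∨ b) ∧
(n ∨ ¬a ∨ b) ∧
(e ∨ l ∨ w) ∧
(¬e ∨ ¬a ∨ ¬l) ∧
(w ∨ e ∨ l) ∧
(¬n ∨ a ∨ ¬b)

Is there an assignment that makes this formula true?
Yes

Yes, the formula is satisfiable.

One satisfying assignment is: l=True, n=False, e=True, a=False, b=False, w=False

Verification: With this assignment, all 26 clauses evaluate to true.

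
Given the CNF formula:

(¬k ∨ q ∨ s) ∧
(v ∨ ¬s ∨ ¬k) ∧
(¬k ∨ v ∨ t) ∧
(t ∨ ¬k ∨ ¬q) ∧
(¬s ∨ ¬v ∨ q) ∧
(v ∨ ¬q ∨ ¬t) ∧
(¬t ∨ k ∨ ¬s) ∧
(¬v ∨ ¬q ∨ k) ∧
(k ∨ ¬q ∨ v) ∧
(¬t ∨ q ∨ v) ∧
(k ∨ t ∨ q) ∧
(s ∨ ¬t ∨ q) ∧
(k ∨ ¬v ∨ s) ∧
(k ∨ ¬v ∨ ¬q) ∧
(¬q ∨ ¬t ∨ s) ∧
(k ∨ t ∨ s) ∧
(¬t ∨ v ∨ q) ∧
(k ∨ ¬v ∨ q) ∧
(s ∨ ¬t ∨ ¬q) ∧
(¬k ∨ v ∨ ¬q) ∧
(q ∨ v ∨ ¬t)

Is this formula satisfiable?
Yes

Yes, the formula is satisfiable.

One satisfying assignment is: t=True, v=True, k=True, q=True, s=True

Verification: With this assignment, all 21 clauses evaluate to true.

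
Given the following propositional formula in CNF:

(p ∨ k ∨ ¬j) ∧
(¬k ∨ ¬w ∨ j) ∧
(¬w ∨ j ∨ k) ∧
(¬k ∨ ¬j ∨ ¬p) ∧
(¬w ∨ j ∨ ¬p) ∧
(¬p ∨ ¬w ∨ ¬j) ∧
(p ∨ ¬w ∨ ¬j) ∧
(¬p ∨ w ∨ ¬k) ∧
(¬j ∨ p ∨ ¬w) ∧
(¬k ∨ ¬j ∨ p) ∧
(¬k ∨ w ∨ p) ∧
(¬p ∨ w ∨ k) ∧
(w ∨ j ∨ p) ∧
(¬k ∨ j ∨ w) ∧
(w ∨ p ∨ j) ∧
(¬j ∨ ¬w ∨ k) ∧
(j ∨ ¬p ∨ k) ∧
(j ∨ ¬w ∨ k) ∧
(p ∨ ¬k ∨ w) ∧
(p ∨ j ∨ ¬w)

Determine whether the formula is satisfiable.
No

No, the formula is not satisfiable.

No assignment of truth values to the variables can make all 20 clauses true simultaneously.

The formula is UNSAT (unsatisfiable).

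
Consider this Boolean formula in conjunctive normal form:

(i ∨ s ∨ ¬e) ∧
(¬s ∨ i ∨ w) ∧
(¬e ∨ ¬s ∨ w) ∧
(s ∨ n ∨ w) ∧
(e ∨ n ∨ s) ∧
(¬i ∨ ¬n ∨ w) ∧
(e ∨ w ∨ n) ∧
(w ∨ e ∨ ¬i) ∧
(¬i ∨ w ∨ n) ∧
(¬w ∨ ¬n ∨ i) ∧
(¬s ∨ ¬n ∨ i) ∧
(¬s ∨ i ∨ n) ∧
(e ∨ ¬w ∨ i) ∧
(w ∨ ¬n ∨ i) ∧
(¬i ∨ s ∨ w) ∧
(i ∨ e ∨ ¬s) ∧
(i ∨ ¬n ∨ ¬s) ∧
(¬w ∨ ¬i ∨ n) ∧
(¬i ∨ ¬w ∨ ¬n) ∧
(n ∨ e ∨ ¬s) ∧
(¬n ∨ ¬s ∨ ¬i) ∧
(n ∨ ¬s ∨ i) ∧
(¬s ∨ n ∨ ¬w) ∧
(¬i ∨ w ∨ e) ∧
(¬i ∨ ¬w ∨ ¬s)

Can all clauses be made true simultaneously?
No

No, the formula is not satisfiable.

No assignment of truth values to the variables can make all 25 clauses true simultaneously.

The formula is UNSAT (unsatisfiable).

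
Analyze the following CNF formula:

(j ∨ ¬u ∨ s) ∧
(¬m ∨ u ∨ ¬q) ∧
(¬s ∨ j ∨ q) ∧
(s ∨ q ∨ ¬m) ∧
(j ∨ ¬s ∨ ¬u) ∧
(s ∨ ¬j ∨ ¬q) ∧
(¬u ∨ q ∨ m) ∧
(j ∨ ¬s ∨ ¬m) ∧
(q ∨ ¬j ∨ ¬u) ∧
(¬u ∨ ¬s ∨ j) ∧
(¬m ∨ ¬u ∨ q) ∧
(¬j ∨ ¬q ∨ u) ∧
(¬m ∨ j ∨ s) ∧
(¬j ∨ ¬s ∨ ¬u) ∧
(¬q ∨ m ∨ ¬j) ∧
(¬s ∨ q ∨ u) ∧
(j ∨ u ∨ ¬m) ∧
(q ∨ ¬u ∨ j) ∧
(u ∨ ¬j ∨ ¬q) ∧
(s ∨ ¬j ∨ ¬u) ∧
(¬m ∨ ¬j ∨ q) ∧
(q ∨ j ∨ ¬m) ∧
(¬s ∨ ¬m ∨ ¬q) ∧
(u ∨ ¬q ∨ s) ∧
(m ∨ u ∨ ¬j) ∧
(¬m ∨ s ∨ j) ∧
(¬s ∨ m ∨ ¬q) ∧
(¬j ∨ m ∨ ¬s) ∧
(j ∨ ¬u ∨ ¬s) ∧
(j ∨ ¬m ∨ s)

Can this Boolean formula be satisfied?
Yes

Yes, the formula is satisfiable.

One satisfying assignment is: j=False, m=False, q=False, u=False, s=False

Verification: With this assignment, all 30 clauses evaluate to true.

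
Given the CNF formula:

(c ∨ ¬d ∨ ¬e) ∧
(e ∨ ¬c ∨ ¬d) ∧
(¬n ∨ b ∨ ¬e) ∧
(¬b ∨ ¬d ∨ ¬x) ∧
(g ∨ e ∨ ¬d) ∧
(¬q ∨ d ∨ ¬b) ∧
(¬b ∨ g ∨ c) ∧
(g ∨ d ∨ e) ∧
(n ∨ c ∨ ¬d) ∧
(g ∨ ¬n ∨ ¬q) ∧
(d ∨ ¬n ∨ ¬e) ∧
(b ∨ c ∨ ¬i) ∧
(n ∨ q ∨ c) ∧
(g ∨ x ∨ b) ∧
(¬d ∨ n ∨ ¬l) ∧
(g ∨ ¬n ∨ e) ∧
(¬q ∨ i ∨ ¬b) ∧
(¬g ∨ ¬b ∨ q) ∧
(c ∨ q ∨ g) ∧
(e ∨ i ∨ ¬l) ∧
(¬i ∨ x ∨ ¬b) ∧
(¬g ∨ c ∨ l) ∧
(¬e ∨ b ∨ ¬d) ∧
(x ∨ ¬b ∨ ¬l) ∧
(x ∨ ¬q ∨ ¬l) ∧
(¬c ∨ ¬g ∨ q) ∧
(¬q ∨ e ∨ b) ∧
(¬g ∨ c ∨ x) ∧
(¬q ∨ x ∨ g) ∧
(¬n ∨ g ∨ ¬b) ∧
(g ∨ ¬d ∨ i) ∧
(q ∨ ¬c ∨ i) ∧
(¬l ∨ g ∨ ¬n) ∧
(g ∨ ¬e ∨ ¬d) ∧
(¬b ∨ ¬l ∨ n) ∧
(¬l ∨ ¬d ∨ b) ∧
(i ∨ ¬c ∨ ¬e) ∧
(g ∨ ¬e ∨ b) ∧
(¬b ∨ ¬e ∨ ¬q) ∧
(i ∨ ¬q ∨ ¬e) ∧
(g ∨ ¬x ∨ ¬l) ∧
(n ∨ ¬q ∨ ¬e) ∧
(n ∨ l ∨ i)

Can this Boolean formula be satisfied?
Yes

Yes, the formula is satisfiable.

One satisfying assignment is: b=True, x=True, n=False, d=False, g=False, c=True, e=True, i=True, q=False, l=False

Verification: With this assignment, all 43 clauses evaluate to true.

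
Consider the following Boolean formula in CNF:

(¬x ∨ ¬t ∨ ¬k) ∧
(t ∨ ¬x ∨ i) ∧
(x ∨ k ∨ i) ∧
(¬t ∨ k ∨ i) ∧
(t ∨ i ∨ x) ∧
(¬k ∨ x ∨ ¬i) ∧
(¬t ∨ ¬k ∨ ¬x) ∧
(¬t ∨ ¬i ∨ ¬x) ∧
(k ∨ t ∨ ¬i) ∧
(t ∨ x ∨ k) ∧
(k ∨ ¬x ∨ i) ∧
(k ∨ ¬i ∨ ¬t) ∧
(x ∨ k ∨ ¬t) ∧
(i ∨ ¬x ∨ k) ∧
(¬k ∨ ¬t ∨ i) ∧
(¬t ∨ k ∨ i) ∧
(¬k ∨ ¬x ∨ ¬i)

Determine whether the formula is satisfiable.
No

No, the formula is not satisfiable.

No assignment of truth values to the variables can make all 17 clauses true simultaneously.

The formula is UNSAT (unsatisfiable).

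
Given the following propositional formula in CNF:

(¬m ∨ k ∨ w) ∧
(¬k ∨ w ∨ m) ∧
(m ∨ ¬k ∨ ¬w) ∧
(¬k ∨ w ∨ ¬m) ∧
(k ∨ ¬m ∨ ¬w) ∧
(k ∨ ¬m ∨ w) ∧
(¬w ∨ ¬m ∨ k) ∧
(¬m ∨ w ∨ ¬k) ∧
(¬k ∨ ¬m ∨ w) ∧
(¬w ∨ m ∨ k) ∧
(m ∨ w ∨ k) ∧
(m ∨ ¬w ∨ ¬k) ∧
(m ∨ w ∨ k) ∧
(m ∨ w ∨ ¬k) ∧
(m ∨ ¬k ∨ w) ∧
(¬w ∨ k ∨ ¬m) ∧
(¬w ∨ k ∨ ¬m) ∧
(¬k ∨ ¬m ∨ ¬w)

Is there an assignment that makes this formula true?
No

No, the formula is not satisfiable.

No assignment of truth values to the variables can make all 18 clauses true simultaneously.

The formula is UNSAT (unsatisfiable).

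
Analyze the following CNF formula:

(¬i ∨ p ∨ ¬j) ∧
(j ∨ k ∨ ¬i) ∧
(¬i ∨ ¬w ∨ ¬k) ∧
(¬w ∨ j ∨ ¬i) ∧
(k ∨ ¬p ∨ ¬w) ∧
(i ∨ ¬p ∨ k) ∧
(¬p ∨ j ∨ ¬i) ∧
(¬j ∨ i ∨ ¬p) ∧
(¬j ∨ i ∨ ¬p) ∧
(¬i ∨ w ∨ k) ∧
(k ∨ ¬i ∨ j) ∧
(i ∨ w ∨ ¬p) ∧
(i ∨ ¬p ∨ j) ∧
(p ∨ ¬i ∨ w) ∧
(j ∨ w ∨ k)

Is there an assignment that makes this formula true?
Yes

Yes, the formula is satisfiable.

One satisfying assignment is: p=False, k=False, w=False, i=False, j=True

Verification: With this assignment, all 15 clauses evaluate to true.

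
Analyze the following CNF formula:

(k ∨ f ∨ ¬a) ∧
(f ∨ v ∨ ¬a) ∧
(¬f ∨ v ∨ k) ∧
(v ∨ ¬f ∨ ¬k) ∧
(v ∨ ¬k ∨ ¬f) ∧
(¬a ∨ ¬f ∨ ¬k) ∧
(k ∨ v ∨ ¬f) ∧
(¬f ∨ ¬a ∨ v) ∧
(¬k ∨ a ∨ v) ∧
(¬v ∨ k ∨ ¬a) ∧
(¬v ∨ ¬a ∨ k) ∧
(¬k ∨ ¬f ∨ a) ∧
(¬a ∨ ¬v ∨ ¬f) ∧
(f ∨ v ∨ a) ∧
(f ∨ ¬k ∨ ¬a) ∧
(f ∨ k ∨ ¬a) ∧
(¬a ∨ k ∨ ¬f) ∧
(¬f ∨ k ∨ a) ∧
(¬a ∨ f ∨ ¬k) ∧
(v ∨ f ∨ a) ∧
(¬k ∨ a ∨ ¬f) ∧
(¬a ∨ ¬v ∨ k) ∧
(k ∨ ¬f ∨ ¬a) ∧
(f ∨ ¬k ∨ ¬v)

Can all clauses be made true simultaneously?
Yes

Yes, the formula is satisfiable.

One satisfying assignment is: a=False, k=False, f=False, v=True

Verification: With this assignment, all 24 clauses evaluate to true.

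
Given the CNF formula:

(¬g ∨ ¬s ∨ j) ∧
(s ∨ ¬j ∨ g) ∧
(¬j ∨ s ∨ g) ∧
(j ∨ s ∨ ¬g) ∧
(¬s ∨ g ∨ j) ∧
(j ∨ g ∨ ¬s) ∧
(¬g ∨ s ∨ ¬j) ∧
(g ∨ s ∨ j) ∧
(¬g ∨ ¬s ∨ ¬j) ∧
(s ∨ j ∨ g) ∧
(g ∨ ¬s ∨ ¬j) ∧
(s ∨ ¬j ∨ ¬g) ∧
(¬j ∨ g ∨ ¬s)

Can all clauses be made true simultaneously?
No

No, the formula is not satisfiable.

No assignment of truth values to the variables can make all 13 clauses true simultaneously.

The formula is UNSAT (unsatisfiable).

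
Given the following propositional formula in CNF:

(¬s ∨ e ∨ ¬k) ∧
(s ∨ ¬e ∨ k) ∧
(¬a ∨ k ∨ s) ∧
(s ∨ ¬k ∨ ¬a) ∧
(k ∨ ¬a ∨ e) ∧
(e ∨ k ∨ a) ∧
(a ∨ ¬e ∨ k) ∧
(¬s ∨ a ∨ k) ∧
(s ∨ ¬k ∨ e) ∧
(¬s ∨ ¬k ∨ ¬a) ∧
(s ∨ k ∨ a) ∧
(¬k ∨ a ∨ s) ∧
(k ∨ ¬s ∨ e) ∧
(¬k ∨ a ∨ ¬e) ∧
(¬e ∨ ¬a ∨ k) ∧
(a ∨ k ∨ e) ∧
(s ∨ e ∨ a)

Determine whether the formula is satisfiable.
No

No, the formula is not satisfiable.

No assignment of truth values to the variables can make all 17 clauses true simultaneously.

The formula is UNSAT (unsatisfiable).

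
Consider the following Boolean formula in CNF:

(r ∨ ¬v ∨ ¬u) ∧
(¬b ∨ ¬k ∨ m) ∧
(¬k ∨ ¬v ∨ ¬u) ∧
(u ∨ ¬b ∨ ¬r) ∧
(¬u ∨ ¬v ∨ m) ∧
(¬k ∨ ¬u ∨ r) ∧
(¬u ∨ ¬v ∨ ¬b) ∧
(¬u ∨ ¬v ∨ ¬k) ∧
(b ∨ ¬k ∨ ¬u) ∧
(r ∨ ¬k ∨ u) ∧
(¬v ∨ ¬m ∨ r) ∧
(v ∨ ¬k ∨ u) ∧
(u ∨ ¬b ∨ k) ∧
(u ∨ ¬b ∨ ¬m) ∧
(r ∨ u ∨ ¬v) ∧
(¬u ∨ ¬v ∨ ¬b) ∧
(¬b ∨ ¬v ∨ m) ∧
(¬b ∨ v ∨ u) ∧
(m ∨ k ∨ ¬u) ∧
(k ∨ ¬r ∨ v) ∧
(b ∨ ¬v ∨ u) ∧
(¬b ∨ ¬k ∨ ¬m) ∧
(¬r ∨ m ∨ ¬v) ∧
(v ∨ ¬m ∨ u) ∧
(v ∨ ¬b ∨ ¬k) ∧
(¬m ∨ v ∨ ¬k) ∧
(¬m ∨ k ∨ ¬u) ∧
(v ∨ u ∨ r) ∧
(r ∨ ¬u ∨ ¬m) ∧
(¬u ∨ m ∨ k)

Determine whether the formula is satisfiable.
No

No, the formula is not satisfiable.

No assignment of truth values to the variables can make all 30 clauses true simultaneously.

The formula is UNSAT (unsatisfiable).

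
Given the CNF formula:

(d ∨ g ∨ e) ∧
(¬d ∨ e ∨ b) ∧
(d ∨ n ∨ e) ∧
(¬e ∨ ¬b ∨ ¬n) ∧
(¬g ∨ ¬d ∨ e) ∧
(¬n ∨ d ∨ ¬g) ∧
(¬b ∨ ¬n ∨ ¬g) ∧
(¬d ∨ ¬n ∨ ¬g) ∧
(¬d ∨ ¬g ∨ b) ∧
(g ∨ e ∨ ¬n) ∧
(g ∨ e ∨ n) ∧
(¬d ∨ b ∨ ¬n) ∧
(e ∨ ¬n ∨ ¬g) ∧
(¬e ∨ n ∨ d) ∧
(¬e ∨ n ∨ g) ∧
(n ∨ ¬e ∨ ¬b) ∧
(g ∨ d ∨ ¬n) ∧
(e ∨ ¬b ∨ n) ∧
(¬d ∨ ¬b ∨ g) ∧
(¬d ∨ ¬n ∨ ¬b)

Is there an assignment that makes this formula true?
No

No, the formula is not satisfiable.

No assignment of truth values to the variables can make all 20 clauses true simultaneously.

The formula is UNSAT (unsatisfiable).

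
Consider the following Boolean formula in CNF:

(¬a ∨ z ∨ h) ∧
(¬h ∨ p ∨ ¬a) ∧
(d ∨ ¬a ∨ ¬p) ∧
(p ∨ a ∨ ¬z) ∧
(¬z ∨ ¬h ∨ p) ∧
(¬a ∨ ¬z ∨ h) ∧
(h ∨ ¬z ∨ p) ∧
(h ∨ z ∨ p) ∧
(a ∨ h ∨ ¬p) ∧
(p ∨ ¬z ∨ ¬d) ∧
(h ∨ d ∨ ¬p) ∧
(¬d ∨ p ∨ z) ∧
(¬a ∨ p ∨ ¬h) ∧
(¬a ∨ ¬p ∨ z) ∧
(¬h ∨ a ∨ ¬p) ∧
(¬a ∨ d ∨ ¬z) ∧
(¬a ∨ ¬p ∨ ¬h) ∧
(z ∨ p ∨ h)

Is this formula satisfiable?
Yes

Yes, the formula is satisfiable.

One satisfying assignment is: a=False, d=False, z=False, h=True, p=False

Verification: With this assignment, all 18 clauses evaluate to true.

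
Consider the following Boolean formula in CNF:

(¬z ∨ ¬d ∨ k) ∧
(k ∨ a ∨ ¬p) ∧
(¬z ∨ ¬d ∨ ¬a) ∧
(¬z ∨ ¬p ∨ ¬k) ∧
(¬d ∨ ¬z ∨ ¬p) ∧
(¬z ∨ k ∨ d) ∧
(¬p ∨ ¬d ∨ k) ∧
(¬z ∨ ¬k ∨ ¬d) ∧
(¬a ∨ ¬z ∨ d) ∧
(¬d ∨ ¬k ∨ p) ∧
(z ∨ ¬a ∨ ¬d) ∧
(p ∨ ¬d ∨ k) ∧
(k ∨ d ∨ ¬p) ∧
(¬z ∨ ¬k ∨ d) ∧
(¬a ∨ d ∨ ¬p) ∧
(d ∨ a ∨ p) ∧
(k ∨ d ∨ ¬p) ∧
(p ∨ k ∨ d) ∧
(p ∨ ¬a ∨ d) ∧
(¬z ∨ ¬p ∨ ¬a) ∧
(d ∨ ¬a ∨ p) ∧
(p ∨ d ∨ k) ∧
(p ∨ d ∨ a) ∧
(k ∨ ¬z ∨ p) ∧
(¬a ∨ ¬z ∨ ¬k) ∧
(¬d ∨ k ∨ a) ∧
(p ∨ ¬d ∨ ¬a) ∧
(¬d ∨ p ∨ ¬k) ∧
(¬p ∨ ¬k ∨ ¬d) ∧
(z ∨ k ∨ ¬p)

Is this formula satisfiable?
Yes

Yes, the formula is satisfiable.

One satisfying assignment is: a=False, p=True, k=True, z=False, d=False

Verification: With this assignment, all 30 clauses evaluate to true.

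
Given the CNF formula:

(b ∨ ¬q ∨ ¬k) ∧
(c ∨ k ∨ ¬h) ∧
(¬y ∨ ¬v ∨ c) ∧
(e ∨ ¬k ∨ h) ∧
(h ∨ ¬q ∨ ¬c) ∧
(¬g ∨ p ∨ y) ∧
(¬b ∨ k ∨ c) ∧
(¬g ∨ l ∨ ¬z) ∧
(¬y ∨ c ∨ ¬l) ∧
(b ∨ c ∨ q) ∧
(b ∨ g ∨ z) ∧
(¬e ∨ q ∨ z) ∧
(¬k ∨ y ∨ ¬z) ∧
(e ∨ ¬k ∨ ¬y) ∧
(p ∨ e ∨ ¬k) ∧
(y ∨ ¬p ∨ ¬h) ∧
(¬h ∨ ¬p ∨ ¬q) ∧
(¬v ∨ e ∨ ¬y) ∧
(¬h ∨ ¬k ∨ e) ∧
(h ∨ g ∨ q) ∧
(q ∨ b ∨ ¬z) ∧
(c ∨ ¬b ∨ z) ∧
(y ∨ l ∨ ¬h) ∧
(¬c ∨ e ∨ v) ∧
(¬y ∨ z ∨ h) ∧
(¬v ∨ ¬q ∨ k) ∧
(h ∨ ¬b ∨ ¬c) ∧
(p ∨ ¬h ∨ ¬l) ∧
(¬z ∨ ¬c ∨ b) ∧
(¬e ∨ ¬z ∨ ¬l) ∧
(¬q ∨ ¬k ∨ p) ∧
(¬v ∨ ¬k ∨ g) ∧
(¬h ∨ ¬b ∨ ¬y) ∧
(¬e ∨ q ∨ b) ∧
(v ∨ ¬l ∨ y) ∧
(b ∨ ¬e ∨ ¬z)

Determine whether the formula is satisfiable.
Yes

Yes, the formula is satisfiable.

One satisfying assignment is: c=True, b=False, e=True, y=True, k=False, g=True, h=True, p=False, v=False, z=False, l=False, q=True

Verification: With this assignment, all 36 clauses evaluate to true.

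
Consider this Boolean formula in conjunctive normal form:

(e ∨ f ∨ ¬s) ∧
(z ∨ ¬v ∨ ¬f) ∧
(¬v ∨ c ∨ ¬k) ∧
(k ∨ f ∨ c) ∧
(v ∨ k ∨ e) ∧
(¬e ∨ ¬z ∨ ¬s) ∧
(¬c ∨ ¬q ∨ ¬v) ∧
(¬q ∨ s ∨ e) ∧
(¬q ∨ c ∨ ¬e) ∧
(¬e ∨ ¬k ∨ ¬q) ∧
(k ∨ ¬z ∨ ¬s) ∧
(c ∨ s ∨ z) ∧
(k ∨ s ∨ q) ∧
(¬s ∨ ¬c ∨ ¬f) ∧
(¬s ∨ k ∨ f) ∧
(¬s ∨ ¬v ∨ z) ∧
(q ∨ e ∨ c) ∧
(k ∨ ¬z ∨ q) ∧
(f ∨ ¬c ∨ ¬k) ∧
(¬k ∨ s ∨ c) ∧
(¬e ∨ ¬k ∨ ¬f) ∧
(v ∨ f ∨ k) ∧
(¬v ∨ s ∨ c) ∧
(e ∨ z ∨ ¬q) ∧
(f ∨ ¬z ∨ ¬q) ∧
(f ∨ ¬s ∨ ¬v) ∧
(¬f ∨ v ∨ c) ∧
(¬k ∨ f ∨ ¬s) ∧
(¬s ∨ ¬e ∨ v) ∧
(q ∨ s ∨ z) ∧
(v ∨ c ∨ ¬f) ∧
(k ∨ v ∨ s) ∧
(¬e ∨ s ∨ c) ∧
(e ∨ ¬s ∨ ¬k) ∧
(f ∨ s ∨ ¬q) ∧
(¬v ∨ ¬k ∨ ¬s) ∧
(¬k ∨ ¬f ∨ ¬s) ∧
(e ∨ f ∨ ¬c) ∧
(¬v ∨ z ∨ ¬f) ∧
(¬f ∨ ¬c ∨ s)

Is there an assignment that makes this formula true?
No

No, the formula is not satisfiable.

No assignment of truth values to the variables can make all 40 clauses true simultaneously.

The formula is UNSAT (unsatisfiable).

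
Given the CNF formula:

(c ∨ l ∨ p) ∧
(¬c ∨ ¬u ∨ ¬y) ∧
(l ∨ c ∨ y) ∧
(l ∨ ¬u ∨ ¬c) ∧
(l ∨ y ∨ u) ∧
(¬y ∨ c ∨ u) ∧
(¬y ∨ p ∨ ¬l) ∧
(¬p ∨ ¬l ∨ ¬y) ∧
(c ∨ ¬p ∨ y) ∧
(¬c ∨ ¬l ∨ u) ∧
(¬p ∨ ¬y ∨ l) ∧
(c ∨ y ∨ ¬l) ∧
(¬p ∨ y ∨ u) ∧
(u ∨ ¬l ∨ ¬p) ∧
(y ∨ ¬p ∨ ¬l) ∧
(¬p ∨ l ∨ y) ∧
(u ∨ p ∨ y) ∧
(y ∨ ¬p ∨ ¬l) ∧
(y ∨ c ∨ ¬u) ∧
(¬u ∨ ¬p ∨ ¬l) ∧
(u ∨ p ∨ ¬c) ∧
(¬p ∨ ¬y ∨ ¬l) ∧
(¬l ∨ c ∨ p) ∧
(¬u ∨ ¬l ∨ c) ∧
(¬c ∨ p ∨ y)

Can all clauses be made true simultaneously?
No

No, the formula is not satisfiable.

No assignment of truth values to the variables can make all 25 clauses true simultaneously.

The formula is UNSAT (unsatisfiable).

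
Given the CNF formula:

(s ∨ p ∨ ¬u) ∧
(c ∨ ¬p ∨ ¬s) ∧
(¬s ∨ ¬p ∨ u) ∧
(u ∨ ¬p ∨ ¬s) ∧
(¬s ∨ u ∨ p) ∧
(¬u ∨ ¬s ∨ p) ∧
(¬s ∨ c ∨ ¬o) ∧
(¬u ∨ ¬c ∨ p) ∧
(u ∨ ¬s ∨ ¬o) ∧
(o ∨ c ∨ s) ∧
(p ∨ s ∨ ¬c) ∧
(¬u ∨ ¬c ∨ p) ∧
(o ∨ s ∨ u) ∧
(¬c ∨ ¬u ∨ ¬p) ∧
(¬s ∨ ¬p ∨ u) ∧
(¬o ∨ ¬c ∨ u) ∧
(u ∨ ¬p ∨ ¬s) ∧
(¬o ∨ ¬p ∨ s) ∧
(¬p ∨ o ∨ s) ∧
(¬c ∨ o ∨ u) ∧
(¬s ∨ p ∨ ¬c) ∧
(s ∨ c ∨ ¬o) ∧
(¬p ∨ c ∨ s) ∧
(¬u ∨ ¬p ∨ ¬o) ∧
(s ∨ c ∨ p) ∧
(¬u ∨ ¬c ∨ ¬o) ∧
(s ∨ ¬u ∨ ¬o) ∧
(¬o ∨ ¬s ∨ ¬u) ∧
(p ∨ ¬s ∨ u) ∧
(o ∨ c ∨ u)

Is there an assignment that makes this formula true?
No

No, the formula is not satisfiable.

No assignment of truth values to the variables can make all 30 clauses true simultaneously.

The formula is UNSAT (unsatisfiable).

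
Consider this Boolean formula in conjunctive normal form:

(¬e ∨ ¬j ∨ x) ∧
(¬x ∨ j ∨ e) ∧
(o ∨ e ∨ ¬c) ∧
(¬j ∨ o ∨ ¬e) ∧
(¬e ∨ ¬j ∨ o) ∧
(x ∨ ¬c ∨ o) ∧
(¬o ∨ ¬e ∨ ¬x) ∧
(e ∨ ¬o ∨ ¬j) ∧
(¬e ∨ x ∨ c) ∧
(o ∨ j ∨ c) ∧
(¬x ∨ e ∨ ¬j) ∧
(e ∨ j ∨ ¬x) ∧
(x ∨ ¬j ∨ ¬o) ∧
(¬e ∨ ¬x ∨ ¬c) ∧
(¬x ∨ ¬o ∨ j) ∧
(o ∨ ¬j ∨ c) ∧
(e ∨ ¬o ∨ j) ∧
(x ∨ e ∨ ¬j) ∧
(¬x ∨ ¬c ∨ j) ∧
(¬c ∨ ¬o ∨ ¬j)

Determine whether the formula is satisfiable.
Yes

Yes, the formula is satisfiable.

One satisfying assignment is: e=True, x=False, c=True, j=False, o=True

Verification: With this assignment, all 20 clauses evaluate to true.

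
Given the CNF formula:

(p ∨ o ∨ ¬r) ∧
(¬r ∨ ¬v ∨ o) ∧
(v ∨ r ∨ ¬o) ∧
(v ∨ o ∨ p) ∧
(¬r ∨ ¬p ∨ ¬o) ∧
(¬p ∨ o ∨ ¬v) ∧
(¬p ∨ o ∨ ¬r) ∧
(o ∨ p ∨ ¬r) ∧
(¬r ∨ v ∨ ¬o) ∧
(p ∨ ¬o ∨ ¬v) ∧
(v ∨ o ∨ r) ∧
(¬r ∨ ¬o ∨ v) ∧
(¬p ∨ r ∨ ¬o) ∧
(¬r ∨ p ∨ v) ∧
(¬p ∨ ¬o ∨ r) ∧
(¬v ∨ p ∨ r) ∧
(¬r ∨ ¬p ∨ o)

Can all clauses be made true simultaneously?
No

No, the formula is not satisfiable.

No assignment of truth values to the variables can make all 17 clauses true simultaneously.

The formula is UNSAT (unsatisfiable).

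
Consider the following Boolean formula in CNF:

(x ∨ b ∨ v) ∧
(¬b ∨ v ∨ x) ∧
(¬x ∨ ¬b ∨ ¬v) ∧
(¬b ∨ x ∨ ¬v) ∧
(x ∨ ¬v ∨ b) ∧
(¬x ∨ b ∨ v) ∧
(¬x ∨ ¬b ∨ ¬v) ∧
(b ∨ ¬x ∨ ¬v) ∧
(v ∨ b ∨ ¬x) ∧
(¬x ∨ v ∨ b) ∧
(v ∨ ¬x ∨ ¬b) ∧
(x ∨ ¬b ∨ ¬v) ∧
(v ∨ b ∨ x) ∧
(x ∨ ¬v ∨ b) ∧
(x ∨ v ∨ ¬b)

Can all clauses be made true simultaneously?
No

No, the formula is not satisfiable.

No assignment of truth values to the variables can make all 15 clauses true simultaneously.

The formula is UNSAT (unsatisfiable).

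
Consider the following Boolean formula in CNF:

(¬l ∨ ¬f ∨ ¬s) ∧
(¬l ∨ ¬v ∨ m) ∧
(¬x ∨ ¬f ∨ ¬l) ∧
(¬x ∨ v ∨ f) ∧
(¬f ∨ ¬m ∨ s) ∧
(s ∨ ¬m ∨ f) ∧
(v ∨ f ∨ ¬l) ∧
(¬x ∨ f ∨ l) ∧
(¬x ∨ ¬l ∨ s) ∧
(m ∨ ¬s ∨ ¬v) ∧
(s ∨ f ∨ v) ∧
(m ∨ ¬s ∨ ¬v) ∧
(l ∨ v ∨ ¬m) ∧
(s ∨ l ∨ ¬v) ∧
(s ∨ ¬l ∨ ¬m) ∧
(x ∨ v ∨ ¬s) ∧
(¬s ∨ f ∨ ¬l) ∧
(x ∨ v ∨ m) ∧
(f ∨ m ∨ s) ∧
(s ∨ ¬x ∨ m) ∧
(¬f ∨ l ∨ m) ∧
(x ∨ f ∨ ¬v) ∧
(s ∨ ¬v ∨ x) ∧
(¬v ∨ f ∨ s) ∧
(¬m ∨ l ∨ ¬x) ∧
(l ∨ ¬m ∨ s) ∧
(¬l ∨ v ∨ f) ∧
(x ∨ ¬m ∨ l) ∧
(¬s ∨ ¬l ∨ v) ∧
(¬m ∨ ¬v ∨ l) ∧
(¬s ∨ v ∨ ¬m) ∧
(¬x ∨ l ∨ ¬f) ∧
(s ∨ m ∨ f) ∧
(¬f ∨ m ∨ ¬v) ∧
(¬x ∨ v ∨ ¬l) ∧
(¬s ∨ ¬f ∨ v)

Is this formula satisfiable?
No

No, the formula is not satisfiable.

No assignment of truth values to the variables can make all 36 clauses true simultaneously.

The formula is UNSAT (unsatisfiable).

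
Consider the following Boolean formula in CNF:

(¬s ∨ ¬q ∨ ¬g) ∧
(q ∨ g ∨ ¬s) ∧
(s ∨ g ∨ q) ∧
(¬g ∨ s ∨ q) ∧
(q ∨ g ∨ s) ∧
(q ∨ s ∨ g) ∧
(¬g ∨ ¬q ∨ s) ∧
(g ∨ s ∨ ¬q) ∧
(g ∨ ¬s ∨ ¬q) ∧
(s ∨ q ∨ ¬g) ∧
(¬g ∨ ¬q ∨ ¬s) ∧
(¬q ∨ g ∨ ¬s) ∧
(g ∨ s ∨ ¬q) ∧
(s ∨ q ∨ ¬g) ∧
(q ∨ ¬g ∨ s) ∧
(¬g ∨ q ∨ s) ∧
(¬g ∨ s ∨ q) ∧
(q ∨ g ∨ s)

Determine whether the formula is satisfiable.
Yes

Yes, the formula is satisfiable.

One satisfying assignment is: q=False, g=True, s=True

Verification: With this assignment, all 18 clauses evaluate to true.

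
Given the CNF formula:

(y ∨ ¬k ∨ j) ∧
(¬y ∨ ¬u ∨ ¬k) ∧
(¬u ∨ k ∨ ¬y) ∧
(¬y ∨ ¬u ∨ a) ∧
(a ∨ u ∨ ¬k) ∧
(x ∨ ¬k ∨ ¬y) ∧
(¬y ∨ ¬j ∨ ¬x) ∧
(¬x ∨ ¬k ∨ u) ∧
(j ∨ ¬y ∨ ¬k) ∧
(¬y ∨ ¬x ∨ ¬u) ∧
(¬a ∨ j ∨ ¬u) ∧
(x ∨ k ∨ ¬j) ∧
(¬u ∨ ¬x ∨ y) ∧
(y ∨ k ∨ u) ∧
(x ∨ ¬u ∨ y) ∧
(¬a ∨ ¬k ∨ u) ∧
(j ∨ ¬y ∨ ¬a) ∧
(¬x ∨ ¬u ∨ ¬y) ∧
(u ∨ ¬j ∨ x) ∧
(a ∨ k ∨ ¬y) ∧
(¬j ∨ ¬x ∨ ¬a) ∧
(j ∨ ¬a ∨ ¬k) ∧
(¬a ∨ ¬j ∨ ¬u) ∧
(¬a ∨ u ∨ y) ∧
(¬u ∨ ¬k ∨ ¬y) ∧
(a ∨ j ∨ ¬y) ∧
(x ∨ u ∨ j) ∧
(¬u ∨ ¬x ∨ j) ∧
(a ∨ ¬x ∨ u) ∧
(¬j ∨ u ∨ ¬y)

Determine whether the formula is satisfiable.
No

No, the formula is not satisfiable.

No assignment of truth values to the variables can make all 30 clauses true simultaneously.

The formula is UNSAT (unsatisfiable).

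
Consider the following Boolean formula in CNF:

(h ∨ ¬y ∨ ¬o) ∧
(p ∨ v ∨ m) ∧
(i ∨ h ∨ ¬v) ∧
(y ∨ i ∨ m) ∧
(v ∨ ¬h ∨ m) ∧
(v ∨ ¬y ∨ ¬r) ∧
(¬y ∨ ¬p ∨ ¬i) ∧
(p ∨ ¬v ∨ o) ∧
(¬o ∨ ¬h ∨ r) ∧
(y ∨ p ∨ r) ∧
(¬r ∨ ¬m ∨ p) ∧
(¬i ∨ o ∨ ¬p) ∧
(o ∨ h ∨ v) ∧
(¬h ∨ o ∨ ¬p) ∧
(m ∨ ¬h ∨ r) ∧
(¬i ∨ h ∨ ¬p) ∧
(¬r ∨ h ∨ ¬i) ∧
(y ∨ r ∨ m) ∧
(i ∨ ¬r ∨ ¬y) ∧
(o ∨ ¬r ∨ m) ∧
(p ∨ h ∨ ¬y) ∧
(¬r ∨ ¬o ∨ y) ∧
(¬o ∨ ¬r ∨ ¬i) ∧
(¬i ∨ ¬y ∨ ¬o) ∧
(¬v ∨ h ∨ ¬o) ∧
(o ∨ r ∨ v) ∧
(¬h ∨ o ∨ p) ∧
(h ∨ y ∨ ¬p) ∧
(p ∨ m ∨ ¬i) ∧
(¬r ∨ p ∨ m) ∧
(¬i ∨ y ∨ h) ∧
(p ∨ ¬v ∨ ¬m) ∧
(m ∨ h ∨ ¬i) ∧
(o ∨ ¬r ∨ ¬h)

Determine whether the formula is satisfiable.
No

No, the formula is not satisfiable.

No assignment of truth values to the variables can make all 34 clauses true simultaneously.

The formula is UNSAT (unsatisfiable).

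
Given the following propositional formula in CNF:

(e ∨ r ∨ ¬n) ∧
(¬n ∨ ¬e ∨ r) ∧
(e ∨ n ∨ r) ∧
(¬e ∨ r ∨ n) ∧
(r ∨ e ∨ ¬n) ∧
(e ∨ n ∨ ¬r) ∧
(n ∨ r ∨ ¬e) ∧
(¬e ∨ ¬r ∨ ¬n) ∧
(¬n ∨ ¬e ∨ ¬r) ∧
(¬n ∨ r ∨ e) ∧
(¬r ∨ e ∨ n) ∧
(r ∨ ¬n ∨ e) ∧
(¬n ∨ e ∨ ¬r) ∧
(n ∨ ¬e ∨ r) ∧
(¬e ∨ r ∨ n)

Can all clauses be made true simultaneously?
Yes

Yes, the formula is satisfiable.

One satisfying assignment is: e=True, r=True, n=False

Verification: With this assignment, all 15 clauses evaluate to true.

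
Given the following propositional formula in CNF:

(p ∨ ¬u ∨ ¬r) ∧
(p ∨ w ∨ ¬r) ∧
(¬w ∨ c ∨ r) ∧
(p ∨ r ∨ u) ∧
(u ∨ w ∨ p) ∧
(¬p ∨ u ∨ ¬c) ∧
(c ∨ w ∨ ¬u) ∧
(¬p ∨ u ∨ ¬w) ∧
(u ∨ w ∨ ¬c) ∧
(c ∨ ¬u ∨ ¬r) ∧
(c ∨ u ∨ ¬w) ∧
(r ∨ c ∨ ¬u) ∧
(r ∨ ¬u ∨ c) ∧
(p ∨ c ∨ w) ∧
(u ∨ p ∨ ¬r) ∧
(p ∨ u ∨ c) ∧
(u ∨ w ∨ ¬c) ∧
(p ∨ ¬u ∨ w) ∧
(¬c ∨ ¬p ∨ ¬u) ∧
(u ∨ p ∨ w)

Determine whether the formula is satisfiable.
Yes

Yes, the formula is satisfiable.

One satisfying assignment is: w=False, p=True, r=False, u=False, c=False

Verification: With this assignment, all 20 clauses evaluate to true.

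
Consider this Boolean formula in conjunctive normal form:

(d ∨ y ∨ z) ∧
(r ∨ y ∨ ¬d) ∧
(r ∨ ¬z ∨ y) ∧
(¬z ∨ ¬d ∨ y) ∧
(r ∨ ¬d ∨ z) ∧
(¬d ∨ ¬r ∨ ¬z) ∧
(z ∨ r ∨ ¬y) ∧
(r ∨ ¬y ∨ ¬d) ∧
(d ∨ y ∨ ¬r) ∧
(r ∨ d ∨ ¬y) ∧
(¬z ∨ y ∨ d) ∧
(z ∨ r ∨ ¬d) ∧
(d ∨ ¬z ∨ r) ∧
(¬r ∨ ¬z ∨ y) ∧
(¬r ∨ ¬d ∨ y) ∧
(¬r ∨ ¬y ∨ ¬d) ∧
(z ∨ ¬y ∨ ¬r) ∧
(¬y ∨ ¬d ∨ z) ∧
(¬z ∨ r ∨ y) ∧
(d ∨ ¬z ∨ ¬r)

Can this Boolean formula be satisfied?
No

No, the formula is not satisfiable.

No assignment of truth values to the variables can make all 20 clauses true simultaneously.

The formula is UNSAT (unsatisfiable).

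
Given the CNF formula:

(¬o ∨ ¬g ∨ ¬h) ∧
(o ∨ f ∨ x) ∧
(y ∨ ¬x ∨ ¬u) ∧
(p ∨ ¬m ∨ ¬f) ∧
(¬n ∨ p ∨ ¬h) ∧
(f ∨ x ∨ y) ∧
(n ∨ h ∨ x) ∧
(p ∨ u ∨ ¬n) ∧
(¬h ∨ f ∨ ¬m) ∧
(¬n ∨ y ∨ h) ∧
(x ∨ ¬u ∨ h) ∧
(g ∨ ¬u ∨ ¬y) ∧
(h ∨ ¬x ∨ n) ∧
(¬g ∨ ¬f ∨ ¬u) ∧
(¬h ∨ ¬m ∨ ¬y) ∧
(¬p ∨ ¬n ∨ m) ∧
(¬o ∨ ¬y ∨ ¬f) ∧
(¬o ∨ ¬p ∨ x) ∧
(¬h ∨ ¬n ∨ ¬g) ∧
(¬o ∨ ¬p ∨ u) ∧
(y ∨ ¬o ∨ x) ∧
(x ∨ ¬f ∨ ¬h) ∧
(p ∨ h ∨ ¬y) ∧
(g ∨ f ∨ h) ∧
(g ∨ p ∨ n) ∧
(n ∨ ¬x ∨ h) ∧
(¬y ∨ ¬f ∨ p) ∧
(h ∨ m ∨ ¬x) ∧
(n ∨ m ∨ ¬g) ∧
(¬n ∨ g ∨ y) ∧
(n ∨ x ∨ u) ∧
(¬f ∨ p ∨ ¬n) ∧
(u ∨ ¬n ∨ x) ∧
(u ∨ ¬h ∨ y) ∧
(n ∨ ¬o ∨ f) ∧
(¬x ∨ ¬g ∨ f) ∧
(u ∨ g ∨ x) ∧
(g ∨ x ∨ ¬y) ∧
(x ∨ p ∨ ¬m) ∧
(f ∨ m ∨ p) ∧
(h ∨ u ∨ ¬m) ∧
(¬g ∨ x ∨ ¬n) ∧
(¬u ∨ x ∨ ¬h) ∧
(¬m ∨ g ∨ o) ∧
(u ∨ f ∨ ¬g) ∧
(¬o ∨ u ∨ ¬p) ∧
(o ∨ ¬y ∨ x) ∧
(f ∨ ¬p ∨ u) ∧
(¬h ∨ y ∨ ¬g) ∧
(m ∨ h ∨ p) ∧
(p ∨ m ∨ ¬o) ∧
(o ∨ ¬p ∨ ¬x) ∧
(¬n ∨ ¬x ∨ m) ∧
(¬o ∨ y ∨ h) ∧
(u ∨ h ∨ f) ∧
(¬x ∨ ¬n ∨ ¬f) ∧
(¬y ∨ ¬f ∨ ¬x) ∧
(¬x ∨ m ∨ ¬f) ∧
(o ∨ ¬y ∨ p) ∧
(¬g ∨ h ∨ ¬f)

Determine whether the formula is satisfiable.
No

No, the formula is not satisfiable.

No assignment of truth values to the variables can make all 60 clauses true simultaneously.

The formula is UNSAT (unsatisfiable).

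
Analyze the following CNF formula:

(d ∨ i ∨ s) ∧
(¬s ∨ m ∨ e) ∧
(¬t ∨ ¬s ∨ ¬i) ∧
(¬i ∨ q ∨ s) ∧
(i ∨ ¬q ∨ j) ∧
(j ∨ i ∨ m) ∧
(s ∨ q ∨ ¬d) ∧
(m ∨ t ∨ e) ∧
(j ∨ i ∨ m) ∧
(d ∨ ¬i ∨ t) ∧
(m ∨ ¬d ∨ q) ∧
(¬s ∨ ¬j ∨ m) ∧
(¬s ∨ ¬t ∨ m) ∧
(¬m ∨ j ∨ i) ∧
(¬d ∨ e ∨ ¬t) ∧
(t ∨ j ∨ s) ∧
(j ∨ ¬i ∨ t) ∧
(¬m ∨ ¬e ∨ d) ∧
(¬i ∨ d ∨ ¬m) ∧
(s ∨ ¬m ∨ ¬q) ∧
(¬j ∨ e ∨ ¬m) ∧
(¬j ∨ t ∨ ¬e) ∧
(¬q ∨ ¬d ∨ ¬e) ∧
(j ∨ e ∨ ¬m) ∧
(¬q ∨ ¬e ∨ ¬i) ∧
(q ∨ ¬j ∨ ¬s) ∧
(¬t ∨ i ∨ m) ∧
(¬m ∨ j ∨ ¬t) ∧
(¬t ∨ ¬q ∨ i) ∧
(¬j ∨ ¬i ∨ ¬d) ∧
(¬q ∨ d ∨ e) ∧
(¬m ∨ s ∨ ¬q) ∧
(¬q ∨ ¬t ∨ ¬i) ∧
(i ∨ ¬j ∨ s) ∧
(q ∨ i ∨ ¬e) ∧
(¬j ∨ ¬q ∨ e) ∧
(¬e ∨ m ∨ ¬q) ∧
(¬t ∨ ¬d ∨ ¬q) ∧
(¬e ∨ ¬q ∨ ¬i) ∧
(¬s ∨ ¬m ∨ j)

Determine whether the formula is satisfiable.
No

No, the formula is not satisfiable.

No assignment of truth values to the variables can make all 40 clauses true simultaneously.

The formula is UNSAT (unsatisfiable).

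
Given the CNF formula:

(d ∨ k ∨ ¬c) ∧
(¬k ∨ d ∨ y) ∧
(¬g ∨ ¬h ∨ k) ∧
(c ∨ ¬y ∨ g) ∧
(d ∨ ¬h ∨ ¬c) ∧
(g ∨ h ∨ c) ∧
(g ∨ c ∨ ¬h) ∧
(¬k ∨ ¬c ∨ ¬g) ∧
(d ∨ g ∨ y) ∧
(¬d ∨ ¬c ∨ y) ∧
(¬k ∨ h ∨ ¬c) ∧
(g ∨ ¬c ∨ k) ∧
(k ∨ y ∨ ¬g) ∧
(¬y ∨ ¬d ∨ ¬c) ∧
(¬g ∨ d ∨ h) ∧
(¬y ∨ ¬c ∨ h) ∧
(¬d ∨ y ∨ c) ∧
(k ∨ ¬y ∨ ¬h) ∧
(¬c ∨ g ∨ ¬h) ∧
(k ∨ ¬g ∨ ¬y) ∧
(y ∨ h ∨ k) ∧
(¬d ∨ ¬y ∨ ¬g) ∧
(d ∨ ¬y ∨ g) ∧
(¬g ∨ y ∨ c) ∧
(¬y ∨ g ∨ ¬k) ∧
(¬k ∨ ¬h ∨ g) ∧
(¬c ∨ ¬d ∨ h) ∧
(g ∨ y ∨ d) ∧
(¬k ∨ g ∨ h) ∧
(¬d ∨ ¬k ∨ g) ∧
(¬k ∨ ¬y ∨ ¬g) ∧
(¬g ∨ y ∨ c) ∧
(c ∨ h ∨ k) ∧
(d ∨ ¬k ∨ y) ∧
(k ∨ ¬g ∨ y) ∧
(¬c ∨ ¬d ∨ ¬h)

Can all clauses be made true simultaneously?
No

No, the formula is not satisfiable.

No assignment of truth values to the variables can make all 36 clauses true simultaneously.

The formula is UNSAT (unsatisfiable).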